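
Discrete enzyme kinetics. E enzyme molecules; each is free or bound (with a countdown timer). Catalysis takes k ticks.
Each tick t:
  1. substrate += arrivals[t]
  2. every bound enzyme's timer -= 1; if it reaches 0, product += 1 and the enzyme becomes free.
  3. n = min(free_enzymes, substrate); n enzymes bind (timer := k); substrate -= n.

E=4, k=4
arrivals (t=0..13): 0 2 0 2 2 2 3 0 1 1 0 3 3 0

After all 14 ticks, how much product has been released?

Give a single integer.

t=0: arr=0 -> substrate=0 bound=0 product=0
t=1: arr=2 -> substrate=0 bound=2 product=0
t=2: arr=0 -> substrate=0 bound=2 product=0
t=3: arr=2 -> substrate=0 bound=4 product=0
t=4: arr=2 -> substrate=2 bound=4 product=0
t=5: arr=2 -> substrate=2 bound=4 product=2
t=6: arr=3 -> substrate=5 bound=4 product=2
t=7: arr=0 -> substrate=3 bound=4 product=4
t=8: arr=1 -> substrate=4 bound=4 product=4
t=9: arr=1 -> substrate=3 bound=4 product=6
t=10: arr=0 -> substrate=3 bound=4 product=6
t=11: arr=3 -> substrate=4 bound=4 product=8
t=12: arr=3 -> substrate=7 bound=4 product=8
t=13: arr=0 -> substrate=5 bound=4 product=10

Answer: 10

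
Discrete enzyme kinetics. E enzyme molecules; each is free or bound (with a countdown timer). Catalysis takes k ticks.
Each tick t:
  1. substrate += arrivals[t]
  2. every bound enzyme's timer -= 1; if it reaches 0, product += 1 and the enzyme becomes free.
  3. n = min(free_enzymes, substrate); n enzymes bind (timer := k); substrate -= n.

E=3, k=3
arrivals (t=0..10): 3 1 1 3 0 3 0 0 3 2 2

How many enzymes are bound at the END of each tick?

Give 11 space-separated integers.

Answer: 3 3 3 3 3 3 3 3 3 3 3

Derivation:
t=0: arr=3 -> substrate=0 bound=3 product=0
t=1: arr=1 -> substrate=1 bound=3 product=0
t=2: arr=1 -> substrate=2 bound=3 product=0
t=3: arr=3 -> substrate=2 bound=3 product=3
t=4: arr=0 -> substrate=2 bound=3 product=3
t=5: arr=3 -> substrate=5 bound=3 product=3
t=6: arr=0 -> substrate=2 bound=3 product=6
t=7: arr=0 -> substrate=2 bound=3 product=6
t=8: arr=3 -> substrate=5 bound=3 product=6
t=9: arr=2 -> substrate=4 bound=3 product=9
t=10: arr=2 -> substrate=6 bound=3 product=9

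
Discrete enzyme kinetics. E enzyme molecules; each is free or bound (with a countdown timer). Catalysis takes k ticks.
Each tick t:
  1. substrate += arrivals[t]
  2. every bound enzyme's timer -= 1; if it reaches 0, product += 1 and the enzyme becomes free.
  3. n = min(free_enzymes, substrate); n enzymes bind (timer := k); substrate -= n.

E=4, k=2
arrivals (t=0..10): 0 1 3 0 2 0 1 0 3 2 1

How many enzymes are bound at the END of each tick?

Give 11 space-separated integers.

Answer: 0 1 4 3 2 2 1 1 3 4 3

Derivation:
t=0: arr=0 -> substrate=0 bound=0 product=0
t=1: arr=1 -> substrate=0 bound=1 product=0
t=2: arr=3 -> substrate=0 bound=4 product=0
t=3: arr=0 -> substrate=0 bound=3 product=1
t=4: arr=2 -> substrate=0 bound=2 product=4
t=5: arr=0 -> substrate=0 bound=2 product=4
t=6: arr=1 -> substrate=0 bound=1 product=6
t=7: arr=0 -> substrate=0 bound=1 product=6
t=8: arr=3 -> substrate=0 bound=3 product=7
t=9: arr=2 -> substrate=1 bound=4 product=7
t=10: arr=1 -> substrate=0 bound=3 product=10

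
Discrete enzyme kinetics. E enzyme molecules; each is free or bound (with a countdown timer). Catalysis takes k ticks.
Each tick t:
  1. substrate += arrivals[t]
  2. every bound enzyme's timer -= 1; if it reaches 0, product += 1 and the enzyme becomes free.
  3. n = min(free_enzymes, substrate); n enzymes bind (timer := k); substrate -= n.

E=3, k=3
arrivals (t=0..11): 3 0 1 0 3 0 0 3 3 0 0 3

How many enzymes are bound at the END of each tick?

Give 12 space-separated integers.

t=0: arr=3 -> substrate=0 bound=3 product=0
t=1: arr=0 -> substrate=0 bound=3 product=0
t=2: arr=1 -> substrate=1 bound=3 product=0
t=3: arr=0 -> substrate=0 bound=1 product=3
t=4: arr=3 -> substrate=1 bound=3 product=3
t=5: arr=0 -> substrate=1 bound=3 product=3
t=6: arr=0 -> substrate=0 bound=3 product=4
t=7: arr=3 -> substrate=1 bound=3 product=6
t=8: arr=3 -> substrate=4 bound=3 product=6
t=9: arr=0 -> substrate=3 bound=3 product=7
t=10: arr=0 -> substrate=1 bound=3 product=9
t=11: arr=3 -> substrate=4 bound=3 product=9

Answer: 3 3 3 1 3 3 3 3 3 3 3 3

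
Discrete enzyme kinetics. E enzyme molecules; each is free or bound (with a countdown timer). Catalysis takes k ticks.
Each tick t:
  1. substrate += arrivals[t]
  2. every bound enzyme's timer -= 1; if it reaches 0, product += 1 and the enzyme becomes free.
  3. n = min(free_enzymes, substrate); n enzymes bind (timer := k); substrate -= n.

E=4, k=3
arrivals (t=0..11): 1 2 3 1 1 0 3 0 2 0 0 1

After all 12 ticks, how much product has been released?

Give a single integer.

t=0: arr=1 -> substrate=0 bound=1 product=0
t=1: arr=2 -> substrate=0 bound=3 product=0
t=2: arr=3 -> substrate=2 bound=4 product=0
t=3: arr=1 -> substrate=2 bound=4 product=1
t=4: arr=1 -> substrate=1 bound=4 product=3
t=5: arr=0 -> substrate=0 bound=4 product=4
t=6: arr=3 -> substrate=2 bound=4 product=5
t=7: arr=0 -> substrate=0 bound=4 product=7
t=8: arr=2 -> substrate=1 bound=4 product=8
t=9: arr=0 -> substrate=0 bound=4 product=9
t=10: arr=0 -> substrate=0 bound=2 product=11
t=11: arr=1 -> substrate=0 bound=2 product=12

Answer: 12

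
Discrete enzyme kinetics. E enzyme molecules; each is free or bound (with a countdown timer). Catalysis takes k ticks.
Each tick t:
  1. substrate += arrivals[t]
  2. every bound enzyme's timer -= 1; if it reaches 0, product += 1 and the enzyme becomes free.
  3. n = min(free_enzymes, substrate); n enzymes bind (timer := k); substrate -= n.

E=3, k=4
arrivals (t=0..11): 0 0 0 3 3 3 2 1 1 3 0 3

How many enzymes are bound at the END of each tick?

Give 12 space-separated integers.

Answer: 0 0 0 3 3 3 3 3 3 3 3 3

Derivation:
t=0: arr=0 -> substrate=0 bound=0 product=0
t=1: arr=0 -> substrate=0 bound=0 product=0
t=2: arr=0 -> substrate=0 bound=0 product=0
t=3: arr=3 -> substrate=0 bound=3 product=0
t=4: arr=3 -> substrate=3 bound=3 product=0
t=5: arr=3 -> substrate=6 bound=3 product=0
t=6: arr=2 -> substrate=8 bound=3 product=0
t=7: arr=1 -> substrate=6 bound=3 product=3
t=8: arr=1 -> substrate=7 bound=3 product=3
t=9: arr=3 -> substrate=10 bound=3 product=3
t=10: arr=0 -> substrate=10 bound=3 product=3
t=11: arr=3 -> substrate=10 bound=3 product=6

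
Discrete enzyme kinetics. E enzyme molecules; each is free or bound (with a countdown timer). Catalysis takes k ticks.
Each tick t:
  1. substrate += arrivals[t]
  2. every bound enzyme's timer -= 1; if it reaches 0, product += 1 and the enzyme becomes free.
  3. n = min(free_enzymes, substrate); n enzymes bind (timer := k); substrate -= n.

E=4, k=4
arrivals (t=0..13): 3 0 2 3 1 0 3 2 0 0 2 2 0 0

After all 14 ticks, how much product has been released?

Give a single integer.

Answer: 11

Derivation:
t=0: arr=3 -> substrate=0 bound=3 product=0
t=1: arr=0 -> substrate=0 bound=3 product=0
t=2: arr=2 -> substrate=1 bound=4 product=0
t=3: arr=3 -> substrate=4 bound=4 product=0
t=4: arr=1 -> substrate=2 bound=4 product=3
t=5: arr=0 -> substrate=2 bound=4 product=3
t=6: arr=3 -> substrate=4 bound=4 product=4
t=7: arr=2 -> substrate=6 bound=4 product=4
t=8: arr=0 -> substrate=3 bound=4 product=7
t=9: arr=0 -> substrate=3 bound=4 product=7
t=10: arr=2 -> substrate=4 bound=4 product=8
t=11: arr=2 -> substrate=6 bound=4 product=8
t=12: arr=0 -> substrate=3 bound=4 product=11
t=13: arr=0 -> substrate=3 bound=4 product=11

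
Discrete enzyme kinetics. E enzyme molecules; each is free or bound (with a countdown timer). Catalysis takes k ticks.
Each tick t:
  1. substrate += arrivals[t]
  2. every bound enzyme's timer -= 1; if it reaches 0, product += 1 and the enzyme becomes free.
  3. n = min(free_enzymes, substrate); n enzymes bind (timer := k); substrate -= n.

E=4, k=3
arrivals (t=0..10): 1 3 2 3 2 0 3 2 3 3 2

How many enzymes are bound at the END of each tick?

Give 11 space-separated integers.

t=0: arr=1 -> substrate=0 bound=1 product=0
t=1: arr=3 -> substrate=0 bound=4 product=0
t=2: arr=2 -> substrate=2 bound=4 product=0
t=3: arr=3 -> substrate=4 bound=4 product=1
t=4: arr=2 -> substrate=3 bound=4 product=4
t=5: arr=0 -> substrate=3 bound=4 product=4
t=6: arr=3 -> substrate=5 bound=4 product=5
t=7: arr=2 -> substrate=4 bound=4 product=8
t=8: arr=3 -> substrate=7 bound=4 product=8
t=9: arr=3 -> substrate=9 bound=4 product=9
t=10: arr=2 -> substrate=8 bound=4 product=12

Answer: 1 4 4 4 4 4 4 4 4 4 4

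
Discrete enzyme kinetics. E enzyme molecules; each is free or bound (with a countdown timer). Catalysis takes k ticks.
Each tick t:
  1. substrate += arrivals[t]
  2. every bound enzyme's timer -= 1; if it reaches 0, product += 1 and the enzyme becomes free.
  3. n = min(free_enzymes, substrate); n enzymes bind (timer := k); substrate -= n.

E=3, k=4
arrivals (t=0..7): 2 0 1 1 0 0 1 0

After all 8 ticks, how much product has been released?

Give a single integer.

t=0: arr=2 -> substrate=0 bound=2 product=0
t=1: arr=0 -> substrate=0 bound=2 product=0
t=2: arr=1 -> substrate=0 bound=3 product=0
t=3: arr=1 -> substrate=1 bound=3 product=0
t=4: arr=0 -> substrate=0 bound=2 product=2
t=5: arr=0 -> substrate=0 bound=2 product=2
t=6: arr=1 -> substrate=0 bound=2 product=3
t=7: arr=0 -> substrate=0 bound=2 product=3

Answer: 3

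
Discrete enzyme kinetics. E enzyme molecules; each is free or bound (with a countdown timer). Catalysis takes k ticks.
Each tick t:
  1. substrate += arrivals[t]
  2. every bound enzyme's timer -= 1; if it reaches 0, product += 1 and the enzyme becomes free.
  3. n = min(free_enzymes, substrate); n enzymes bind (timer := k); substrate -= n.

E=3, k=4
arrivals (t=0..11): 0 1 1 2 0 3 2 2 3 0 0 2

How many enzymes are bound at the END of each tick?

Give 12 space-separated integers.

Answer: 0 1 2 3 3 3 3 3 3 3 3 3

Derivation:
t=0: arr=0 -> substrate=0 bound=0 product=0
t=1: arr=1 -> substrate=0 bound=1 product=0
t=2: arr=1 -> substrate=0 bound=2 product=0
t=3: arr=2 -> substrate=1 bound=3 product=0
t=4: arr=0 -> substrate=1 bound=3 product=0
t=5: arr=3 -> substrate=3 bound=3 product=1
t=6: arr=2 -> substrate=4 bound=3 product=2
t=7: arr=2 -> substrate=5 bound=3 product=3
t=8: arr=3 -> substrate=8 bound=3 product=3
t=9: arr=0 -> substrate=7 bound=3 product=4
t=10: arr=0 -> substrate=6 bound=3 product=5
t=11: arr=2 -> substrate=7 bound=3 product=6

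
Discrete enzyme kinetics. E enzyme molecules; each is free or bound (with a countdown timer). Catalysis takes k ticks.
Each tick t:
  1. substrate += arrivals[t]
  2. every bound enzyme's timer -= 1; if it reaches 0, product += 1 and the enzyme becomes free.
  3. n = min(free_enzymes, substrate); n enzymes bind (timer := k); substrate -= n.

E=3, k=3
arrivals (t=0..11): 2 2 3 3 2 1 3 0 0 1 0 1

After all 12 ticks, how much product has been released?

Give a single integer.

t=0: arr=2 -> substrate=0 bound=2 product=0
t=1: arr=2 -> substrate=1 bound=3 product=0
t=2: arr=3 -> substrate=4 bound=3 product=0
t=3: arr=3 -> substrate=5 bound=3 product=2
t=4: arr=2 -> substrate=6 bound=3 product=3
t=5: arr=1 -> substrate=7 bound=3 product=3
t=6: arr=3 -> substrate=8 bound=3 product=5
t=7: arr=0 -> substrate=7 bound=3 product=6
t=8: arr=0 -> substrate=7 bound=3 product=6
t=9: arr=1 -> substrate=6 bound=3 product=8
t=10: arr=0 -> substrate=5 bound=3 product=9
t=11: arr=1 -> substrate=6 bound=3 product=9

Answer: 9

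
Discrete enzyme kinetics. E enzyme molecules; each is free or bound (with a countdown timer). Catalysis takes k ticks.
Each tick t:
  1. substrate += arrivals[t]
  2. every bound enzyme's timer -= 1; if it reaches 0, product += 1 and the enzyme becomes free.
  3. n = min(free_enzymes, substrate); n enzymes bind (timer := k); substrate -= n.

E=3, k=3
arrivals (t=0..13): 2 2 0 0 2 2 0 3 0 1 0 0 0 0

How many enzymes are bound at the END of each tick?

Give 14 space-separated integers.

t=0: arr=2 -> substrate=0 bound=2 product=0
t=1: arr=2 -> substrate=1 bound=3 product=0
t=2: arr=0 -> substrate=1 bound=3 product=0
t=3: arr=0 -> substrate=0 bound=2 product=2
t=4: arr=2 -> substrate=0 bound=3 product=3
t=5: arr=2 -> substrate=2 bound=3 product=3
t=6: arr=0 -> substrate=1 bound=3 product=4
t=7: arr=3 -> substrate=2 bound=3 product=6
t=8: arr=0 -> substrate=2 bound=3 product=6
t=9: arr=1 -> substrate=2 bound=3 product=7
t=10: arr=0 -> substrate=0 bound=3 product=9
t=11: arr=0 -> substrate=0 bound=3 product=9
t=12: arr=0 -> substrate=0 bound=2 product=10
t=13: arr=0 -> substrate=0 bound=0 product=12

Answer: 2 3 3 2 3 3 3 3 3 3 3 3 2 0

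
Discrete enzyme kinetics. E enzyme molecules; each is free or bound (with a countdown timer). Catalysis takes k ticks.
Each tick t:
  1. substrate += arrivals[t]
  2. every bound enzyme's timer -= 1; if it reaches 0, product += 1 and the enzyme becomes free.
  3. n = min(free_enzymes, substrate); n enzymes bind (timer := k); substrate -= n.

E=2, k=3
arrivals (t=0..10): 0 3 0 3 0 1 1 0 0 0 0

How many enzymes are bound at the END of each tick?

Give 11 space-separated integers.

Answer: 0 2 2 2 2 2 2 2 2 2 2

Derivation:
t=0: arr=0 -> substrate=0 bound=0 product=0
t=1: arr=3 -> substrate=1 bound=2 product=0
t=2: arr=0 -> substrate=1 bound=2 product=0
t=3: arr=3 -> substrate=4 bound=2 product=0
t=4: arr=0 -> substrate=2 bound=2 product=2
t=5: arr=1 -> substrate=3 bound=2 product=2
t=6: arr=1 -> substrate=4 bound=2 product=2
t=7: arr=0 -> substrate=2 bound=2 product=4
t=8: arr=0 -> substrate=2 bound=2 product=4
t=9: arr=0 -> substrate=2 bound=2 product=4
t=10: arr=0 -> substrate=0 bound=2 product=6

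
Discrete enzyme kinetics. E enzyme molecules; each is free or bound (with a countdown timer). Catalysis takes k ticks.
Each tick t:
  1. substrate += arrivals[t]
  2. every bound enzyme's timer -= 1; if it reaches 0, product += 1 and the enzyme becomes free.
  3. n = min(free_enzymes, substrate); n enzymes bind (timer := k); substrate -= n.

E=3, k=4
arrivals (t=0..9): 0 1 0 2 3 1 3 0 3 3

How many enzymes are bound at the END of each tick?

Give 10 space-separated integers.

Answer: 0 1 1 3 3 3 3 3 3 3

Derivation:
t=0: arr=0 -> substrate=0 bound=0 product=0
t=1: arr=1 -> substrate=0 bound=1 product=0
t=2: arr=0 -> substrate=0 bound=1 product=0
t=3: arr=2 -> substrate=0 bound=3 product=0
t=4: arr=3 -> substrate=3 bound=3 product=0
t=5: arr=1 -> substrate=3 bound=3 product=1
t=6: arr=3 -> substrate=6 bound=3 product=1
t=7: arr=0 -> substrate=4 bound=3 product=3
t=8: arr=3 -> substrate=7 bound=3 product=3
t=9: arr=3 -> substrate=9 bound=3 product=4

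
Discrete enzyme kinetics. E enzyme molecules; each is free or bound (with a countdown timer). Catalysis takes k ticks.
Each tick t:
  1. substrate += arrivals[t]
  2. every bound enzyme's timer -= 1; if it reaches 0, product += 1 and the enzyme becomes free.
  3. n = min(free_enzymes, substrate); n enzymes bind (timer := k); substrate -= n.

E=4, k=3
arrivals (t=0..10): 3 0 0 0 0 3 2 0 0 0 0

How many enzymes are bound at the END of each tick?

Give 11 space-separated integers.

t=0: arr=3 -> substrate=0 bound=3 product=0
t=1: arr=0 -> substrate=0 bound=3 product=0
t=2: arr=0 -> substrate=0 bound=3 product=0
t=3: arr=0 -> substrate=0 bound=0 product=3
t=4: arr=0 -> substrate=0 bound=0 product=3
t=5: arr=3 -> substrate=0 bound=3 product=3
t=6: arr=2 -> substrate=1 bound=4 product=3
t=7: arr=0 -> substrate=1 bound=4 product=3
t=8: arr=0 -> substrate=0 bound=2 product=6
t=9: arr=0 -> substrate=0 bound=1 product=7
t=10: arr=0 -> substrate=0 bound=1 product=7

Answer: 3 3 3 0 0 3 4 4 2 1 1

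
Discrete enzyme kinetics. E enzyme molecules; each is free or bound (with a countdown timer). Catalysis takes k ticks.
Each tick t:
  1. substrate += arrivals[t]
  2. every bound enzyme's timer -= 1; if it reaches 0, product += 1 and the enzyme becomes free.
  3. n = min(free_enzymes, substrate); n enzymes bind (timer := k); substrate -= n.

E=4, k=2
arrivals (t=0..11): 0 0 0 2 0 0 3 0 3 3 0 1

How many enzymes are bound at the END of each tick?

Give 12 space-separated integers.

t=0: arr=0 -> substrate=0 bound=0 product=0
t=1: arr=0 -> substrate=0 bound=0 product=0
t=2: arr=0 -> substrate=0 bound=0 product=0
t=3: arr=2 -> substrate=0 bound=2 product=0
t=4: arr=0 -> substrate=0 bound=2 product=0
t=5: arr=0 -> substrate=0 bound=0 product=2
t=6: arr=3 -> substrate=0 bound=3 product=2
t=7: arr=0 -> substrate=0 bound=3 product=2
t=8: arr=3 -> substrate=0 bound=3 product=5
t=9: arr=3 -> substrate=2 bound=4 product=5
t=10: arr=0 -> substrate=0 bound=3 product=8
t=11: arr=1 -> substrate=0 bound=3 product=9

Answer: 0 0 0 2 2 0 3 3 3 4 3 3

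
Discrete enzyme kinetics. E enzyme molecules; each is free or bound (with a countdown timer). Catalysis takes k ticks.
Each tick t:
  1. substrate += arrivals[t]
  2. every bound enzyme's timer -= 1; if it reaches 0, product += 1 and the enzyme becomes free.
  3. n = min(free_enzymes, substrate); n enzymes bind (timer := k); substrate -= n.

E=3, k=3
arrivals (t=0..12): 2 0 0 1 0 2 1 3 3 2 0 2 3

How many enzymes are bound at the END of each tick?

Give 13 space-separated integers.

Answer: 2 2 2 1 1 3 3 3 3 3 3 3 3

Derivation:
t=0: arr=2 -> substrate=0 bound=2 product=0
t=1: arr=0 -> substrate=0 bound=2 product=0
t=2: arr=0 -> substrate=0 bound=2 product=0
t=3: arr=1 -> substrate=0 bound=1 product=2
t=4: arr=0 -> substrate=0 bound=1 product=2
t=5: arr=2 -> substrate=0 bound=3 product=2
t=6: arr=1 -> substrate=0 bound=3 product=3
t=7: arr=3 -> substrate=3 bound=3 product=3
t=8: arr=3 -> substrate=4 bound=3 product=5
t=9: arr=2 -> substrate=5 bound=3 product=6
t=10: arr=0 -> substrate=5 bound=3 product=6
t=11: arr=2 -> substrate=5 bound=3 product=8
t=12: arr=3 -> substrate=7 bound=3 product=9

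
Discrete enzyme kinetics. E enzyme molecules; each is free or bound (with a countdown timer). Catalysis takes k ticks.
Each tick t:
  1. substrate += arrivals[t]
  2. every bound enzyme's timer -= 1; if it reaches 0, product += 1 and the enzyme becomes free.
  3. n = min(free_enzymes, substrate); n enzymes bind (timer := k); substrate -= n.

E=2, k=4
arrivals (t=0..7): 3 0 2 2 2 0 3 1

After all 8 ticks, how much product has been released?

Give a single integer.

t=0: arr=3 -> substrate=1 bound=2 product=0
t=1: arr=0 -> substrate=1 bound=2 product=0
t=2: arr=2 -> substrate=3 bound=2 product=0
t=3: arr=2 -> substrate=5 bound=2 product=0
t=4: arr=2 -> substrate=5 bound=2 product=2
t=5: arr=0 -> substrate=5 bound=2 product=2
t=6: arr=3 -> substrate=8 bound=2 product=2
t=7: arr=1 -> substrate=9 bound=2 product=2

Answer: 2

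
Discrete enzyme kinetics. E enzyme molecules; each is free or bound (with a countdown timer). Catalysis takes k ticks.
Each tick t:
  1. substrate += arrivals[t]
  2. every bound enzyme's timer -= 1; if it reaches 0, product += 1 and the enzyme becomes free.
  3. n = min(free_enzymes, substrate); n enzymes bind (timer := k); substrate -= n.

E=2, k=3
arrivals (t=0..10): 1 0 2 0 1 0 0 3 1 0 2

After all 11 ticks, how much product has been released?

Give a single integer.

Answer: 5

Derivation:
t=0: arr=1 -> substrate=0 bound=1 product=0
t=1: arr=0 -> substrate=0 bound=1 product=0
t=2: arr=2 -> substrate=1 bound=2 product=0
t=3: arr=0 -> substrate=0 bound=2 product=1
t=4: arr=1 -> substrate=1 bound=2 product=1
t=5: arr=0 -> substrate=0 bound=2 product=2
t=6: arr=0 -> substrate=0 bound=1 product=3
t=7: arr=3 -> substrate=2 bound=2 product=3
t=8: arr=1 -> substrate=2 bound=2 product=4
t=9: arr=0 -> substrate=2 bound=2 product=4
t=10: arr=2 -> substrate=3 bound=2 product=5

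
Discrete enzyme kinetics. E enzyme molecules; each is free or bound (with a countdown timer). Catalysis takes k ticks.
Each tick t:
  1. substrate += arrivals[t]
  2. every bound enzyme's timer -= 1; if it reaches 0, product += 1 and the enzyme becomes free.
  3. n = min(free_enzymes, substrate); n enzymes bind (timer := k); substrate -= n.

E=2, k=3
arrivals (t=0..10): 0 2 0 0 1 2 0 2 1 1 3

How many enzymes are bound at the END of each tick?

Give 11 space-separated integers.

t=0: arr=0 -> substrate=0 bound=0 product=0
t=1: arr=2 -> substrate=0 bound=2 product=0
t=2: arr=0 -> substrate=0 bound=2 product=0
t=3: arr=0 -> substrate=0 bound=2 product=0
t=4: arr=1 -> substrate=0 bound=1 product=2
t=5: arr=2 -> substrate=1 bound=2 product=2
t=6: arr=0 -> substrate=1 bound=2 product=2
t=7: arr=2 -> substrate=2 bound=2 product=3
t=8: arr=1 -> substrate=2 bound=2 product=4
t=9: arr=1 -> substrate=3 bound=2 product=4
t=10: arr=3 -> substrate=5 bound=2 product=5

Answer: 0 2 2 2 1 2 2 2 2 2 2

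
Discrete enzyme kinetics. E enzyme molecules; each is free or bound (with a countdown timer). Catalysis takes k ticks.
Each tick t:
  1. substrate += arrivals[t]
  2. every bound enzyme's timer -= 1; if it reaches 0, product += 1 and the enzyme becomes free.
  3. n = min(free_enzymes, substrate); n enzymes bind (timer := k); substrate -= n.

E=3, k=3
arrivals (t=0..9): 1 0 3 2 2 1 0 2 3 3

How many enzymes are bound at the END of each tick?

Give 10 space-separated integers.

Answer: 1 1 3 3 3 3 3 3 3 3

Derivation:
t=0: arr=1 -> substrate=0 bound=1 product=0
t=1: arr=0 -> substrate=0 bound=1 product=0
t=2: arr=3 -> substrate=1 bound=3 product=0
t=3: arr=2 -> substrate=2 bound=3 product=1
t=4: arr=2 -> substrate=4 bound=3 product=1
t=5: arr=1 -> substrate=3 bound=3 product=3
t=6: arr=0 -> substrate=2 bound=3 product=4
t=7: arr=2 -> substrate=4 bound=3 product=4
t=8: arr=3 -> substrate=5 bound=3 product=6
t=9: arr=3 -> substrate=7 bound=3 product=7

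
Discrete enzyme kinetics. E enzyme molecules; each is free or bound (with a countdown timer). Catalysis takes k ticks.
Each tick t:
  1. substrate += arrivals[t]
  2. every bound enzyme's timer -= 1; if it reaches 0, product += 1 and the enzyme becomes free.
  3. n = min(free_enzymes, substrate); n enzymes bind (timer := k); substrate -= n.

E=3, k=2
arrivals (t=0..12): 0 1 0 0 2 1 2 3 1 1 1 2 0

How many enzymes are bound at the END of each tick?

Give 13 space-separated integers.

t=0: arr=0 -> substrate=0 bound=0 product=0
t=1: arr=1 -> substrate=0 bound=1 product=0
t=2: arr=0 -> substrate=0 bound=1 product=0
t=3: arr=0 -> substrate=0 bound=0 product=1
t=4: arr=2 -> substrate=0 bound=2 product=1
t=5: arr=1 -> substrate=0 bound=3 product=1
t=6: arr=2 -> substrate=0 bound=3 product=3
t=7: arr=3 -> substrate=2 bound=3 product=4
t=8: arr=1 -> substrate=1 bound=3 product=6
t=9: arr=1 -> substrate=1 bound=3 product=7
t=10: arr=1 -> substrate=0 bound=3 product=9
t=11: arr=2 -> substrate=1 bound=3 product=10
t=12: arr=0 -> substrate=0 bound=2 product=12

Answer: 0 1 1 0 2 3 3 3 3 3 3 3 2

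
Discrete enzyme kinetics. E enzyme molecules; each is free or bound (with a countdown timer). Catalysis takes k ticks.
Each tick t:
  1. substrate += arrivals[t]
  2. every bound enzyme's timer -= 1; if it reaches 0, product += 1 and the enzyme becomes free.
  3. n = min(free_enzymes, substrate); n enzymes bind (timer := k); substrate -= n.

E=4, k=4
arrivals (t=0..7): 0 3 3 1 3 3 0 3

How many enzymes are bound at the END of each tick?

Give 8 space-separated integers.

Answer: 0 3 4 4 4 4 4 4

Derivation:
t=0: arr=0 -> substrate=0 bound=0 product=0
t=1: arr=3 -> substrate=0 bound=3 product=0
t=2: arr=3 -> substrate=2 bound=4 product=0
t=3: arr=1 -> substrate=3 bound=4 product=0
t=4: arr=3 -> substrate=6 bound=4 product=0
t=5: arr=3 -> substrate=6 bound=4 product=3
t=6: arr=0 -> substrate=5 bound=4 product=4
t=7: arr=3 -> substrate=8 bound=4 product=4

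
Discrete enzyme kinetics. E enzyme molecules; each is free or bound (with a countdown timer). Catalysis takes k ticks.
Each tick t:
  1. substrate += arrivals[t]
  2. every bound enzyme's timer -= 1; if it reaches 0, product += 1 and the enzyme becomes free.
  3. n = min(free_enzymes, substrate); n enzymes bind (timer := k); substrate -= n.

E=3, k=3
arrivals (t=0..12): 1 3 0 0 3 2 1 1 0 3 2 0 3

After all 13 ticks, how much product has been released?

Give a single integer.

Answer: 10

Derivation:
t=0: arr=1 -> substrate=0 bound=1 product=0
t=1: arr=3 -> substrate=1 bound=3 product=0
t=2: arr=0 -> substrate=1 bound=3 product=0
t=3: arr=0 -> substrate=0 bound=3 product=1
t=4: arr=3 -> substrate=1 bound=3 product=3
t=5: arr=2 -> substrate=3 bound=3 product=3
t=6: arr=1 -> substrate=3 bound=3 product=4
t=7: arr=1 -> substrate=2 bound=3 product=6
t=8: arr=0 -> substrate=2 bound=3 product=6
t=9: arr=3 -> substrate=4 bound=3 product=7
t=10: arr=2 -> substrate=4 bound=3 product=9
t=11: arr=0 -> substrate=4 bound=3 product=9
t=12: arr=3 -> substrate=6 bound=3 product=10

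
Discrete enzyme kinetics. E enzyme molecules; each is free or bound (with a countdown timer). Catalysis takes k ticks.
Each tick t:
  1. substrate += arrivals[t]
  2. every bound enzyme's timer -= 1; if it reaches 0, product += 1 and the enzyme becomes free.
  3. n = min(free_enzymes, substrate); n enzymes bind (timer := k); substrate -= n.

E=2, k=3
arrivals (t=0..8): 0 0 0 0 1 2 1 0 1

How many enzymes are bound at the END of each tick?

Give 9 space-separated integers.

Answer: 0 0 0 0 1 2 2 2 2

Derivation:
t=0: arr=0 -> substrate=0 bound=0 product=0
t=1: arr=0 -> substrate=0 bound=0 product=0
t=2: arr=0 -> substrate=0 bound=0 product=0
t=3: arr=0 -> substrate=0 bound=0 product=0
t=4: arr=1 -> substrate=0 bound=1 product=0
t=5: arr=2 -> substrate=1 bound=2 product=0
t=6: arr=1 -> substrate=2 bound=2 product=0
t=7: arr=0 -> substrate=1 bound=2 product=1
t=8: arr=1 -> substrate=1 bound=2 product=2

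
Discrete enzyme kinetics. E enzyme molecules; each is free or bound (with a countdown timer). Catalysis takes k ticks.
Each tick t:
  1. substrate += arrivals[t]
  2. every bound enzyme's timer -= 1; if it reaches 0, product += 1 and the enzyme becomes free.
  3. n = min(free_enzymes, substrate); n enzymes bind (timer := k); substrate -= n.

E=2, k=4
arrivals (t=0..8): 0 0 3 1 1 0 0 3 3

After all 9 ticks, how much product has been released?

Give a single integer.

t=0: arr=0 -> substrate=0 bound=0 product=0
t=1: arr=0 -> substrate=0 bound=0 product=0
t=2: arr=3 -> substrate=1 bound=2 product=0
t=3: arr=1 -> substrate=2 bound=2 product=0
t=4: arr=1 -> substrate=3 bound=2 product=0
t=5: arr=0 -> substrate=3 bound=2 product=0
t=6: arr=0 -> substrate=1 bound=2 product=2
t=7: arr=3 -> substrate=4 bound=2 product=2
t=8: arr=3 -> substrate=7 bound=2 product=2

Answer: 2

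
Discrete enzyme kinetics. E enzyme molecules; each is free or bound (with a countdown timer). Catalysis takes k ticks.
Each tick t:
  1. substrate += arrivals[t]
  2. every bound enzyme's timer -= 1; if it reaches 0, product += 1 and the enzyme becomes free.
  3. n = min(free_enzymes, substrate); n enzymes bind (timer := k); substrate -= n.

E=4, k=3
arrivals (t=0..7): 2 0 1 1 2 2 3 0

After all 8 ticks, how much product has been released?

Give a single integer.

Answer: 6

Derivation:
t=0: arr=2 -> substrate=0 bound=2 product=0
t=1: arr=0 -> substrate=0 bound=2 product=0
t=2: arr=1 -> substrate=0 bound=3 product=0
t=3: arr=1 -> substrate=0 bound=2 product=2
t=4: arr=2 -> substrate=0 bound=4 product=2
t=5: arr=2 -> substrate=1 bound=4 product=3
t=6: arr=3 -> substrate=3 bound=4 product=4
t=7: arr=0 -> substrate=1 bound=4 product=6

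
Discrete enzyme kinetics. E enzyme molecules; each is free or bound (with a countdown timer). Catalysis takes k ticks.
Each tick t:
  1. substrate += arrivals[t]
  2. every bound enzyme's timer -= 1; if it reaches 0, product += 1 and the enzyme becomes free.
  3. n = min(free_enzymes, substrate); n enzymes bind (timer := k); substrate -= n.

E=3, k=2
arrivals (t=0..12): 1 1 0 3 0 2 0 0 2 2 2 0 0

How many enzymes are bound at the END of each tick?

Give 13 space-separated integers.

Answer: 1 2 1 3 3 2 2 0 2 3 3 3 1

Derivation:
t=0: arr=1 -> substrate=0 bound=1 product=0
t=1: arr=1 -> substrate=0 bound=2 product=0
t=2: arr=0 -> substrate=0 bound=1 product=1
t=3: arr=3 -> substrate=0 bound=3 product=2
t=4: arr=0 -> substrate=0 bound=3 product=2
t=5: arr=2 -> substrate=0 bound=2 product=5
t=6: arr=0 -> substrate=0 bound=2 product=5
t=7: arr=0 -> substrate=0 bound=0 product=7
t=8: arr=2 -> substrate=0 bound=2 product=7
t=9: arr=2 -> substrate=1 bound=3 product=7
t=10: arr=2 -> substrate=1 bound=3 product=9
t=11: arr=0 -> substrate=0 bound=3 product=10
t=12: arr=0 -> substrate=0 bound=1 product=12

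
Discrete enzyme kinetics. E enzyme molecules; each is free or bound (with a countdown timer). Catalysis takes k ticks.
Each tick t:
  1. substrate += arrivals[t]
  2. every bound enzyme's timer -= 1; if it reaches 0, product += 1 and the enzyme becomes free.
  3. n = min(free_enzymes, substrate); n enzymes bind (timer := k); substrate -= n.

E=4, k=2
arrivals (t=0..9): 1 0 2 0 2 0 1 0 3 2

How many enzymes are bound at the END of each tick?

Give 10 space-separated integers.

t=0: arr=1 -> substrate=0 bound=1 product=0
t=1: arr=0 -> substrate=0 bound=1 product=0
t=2: arr=2 -> substrate=0 bound=2 product=1
t=3: arr=0 -> substrate=0 bound=2 product=1
t=4: arr=2 -> substrate=0 bound=2 product=3
t=5: arr=0 -> substrate=0 bound=2 product=3
t=6: arr=1 -> substrate=0 bound=1 product=5
t=7: arr=0 -> substrate=0 bound=1 product=5
t=8: arr=3 -> substrate=0 bound=3 product=6
t=9: arr=2 -> substrate=1 bound=4 product=6

Answer: 1 1 2 2 2 2 1 1 3 4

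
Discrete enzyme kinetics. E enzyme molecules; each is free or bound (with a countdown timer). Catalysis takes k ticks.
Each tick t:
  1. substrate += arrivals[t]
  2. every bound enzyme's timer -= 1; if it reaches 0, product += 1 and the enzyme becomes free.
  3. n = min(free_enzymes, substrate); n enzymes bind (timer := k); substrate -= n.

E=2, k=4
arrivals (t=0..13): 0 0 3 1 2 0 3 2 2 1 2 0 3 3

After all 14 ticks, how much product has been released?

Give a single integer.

Answer: 4

Derivation:
t=0: arr=0 -> substrate=0 bound=0 product=0
t=1: arr=0 -> substrate=0 bound=0 product=0
t=2: arr=3 -> substrate=1 bound=2 product=0
t=3: arr=1 -> substrate=2 bound=2 product=0
t=4: arr=2 -> substrate=4 bound=2 product=0
t=5: arr=0 -> substrate=4 bound=2 product=0
t=6: arr=3 -> substrate=5 bound=2 product=2
t=7: arr=2 -> substrate=7 bound=2 product=2
t=8: arr=2 -> substrate=9 bound=2 product=2
t=9: arr=1 -> substrate=10 bound=2 product=2
t=10: arr=2 -> substrate=10 bound=2 product=4
t=11: arr=0 -> substrate=10 bound=2 product=4
t=12: arr=3 -> substrate=13 bound=2 product=4
t=13: arr=3 -> substrate=16 bound=2 product=4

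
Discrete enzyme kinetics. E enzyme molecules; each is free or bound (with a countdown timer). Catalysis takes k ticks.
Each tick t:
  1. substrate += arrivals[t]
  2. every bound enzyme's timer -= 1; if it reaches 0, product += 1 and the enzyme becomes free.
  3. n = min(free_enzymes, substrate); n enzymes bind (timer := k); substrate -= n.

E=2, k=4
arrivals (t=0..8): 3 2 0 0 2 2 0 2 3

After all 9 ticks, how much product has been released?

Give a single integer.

Answer: 4

Derivation:
t=0: arr=3 -> substrate=1 bound=2 product=0
t=1: arr=2 -> substrate=3 bound=2 product=0
t=2: arr=0 -> substrate=3 bound=2 product=0
t=3: arr=0 -> substrate=3 bound=2 product=0
t=4: arr=2 -> substrate=3 bound=2 product=2
t=5: arr=2 -> substrate=5 bound=2 product=2
t=6: arr=0 -> substrate=5 bound=2 product=2
t=7: arr=2 -> substrate=7 bound=2 product=2
t=8: arr=3 -> substrate=8 bound=2 product=4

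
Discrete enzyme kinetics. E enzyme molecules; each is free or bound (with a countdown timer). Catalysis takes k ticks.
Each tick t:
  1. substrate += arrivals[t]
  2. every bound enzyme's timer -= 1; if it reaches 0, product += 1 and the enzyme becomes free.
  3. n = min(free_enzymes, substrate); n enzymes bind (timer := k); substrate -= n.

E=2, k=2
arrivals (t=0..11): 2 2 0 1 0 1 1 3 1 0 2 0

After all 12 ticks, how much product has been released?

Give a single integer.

t=0: arr=2 -> substrate=0 bound=2 product=0
t=1: arr=2 -> substrate=2 bound=2 product=0
t=2: arr=0 -> substrate=0 bound=2 product=2
t=3: arr=1 -> substrate=1 bound=2 product=2
t=4: arr=0 -> substrate=0 bound=1 product=4
t=5: arr=1 -> substrate=0 bound=2 product=4
t=6: arr=1 -> substrate=0 bound=2 product=5
t=7: arr=3 -> substrate=2 bound=2 product=6
t=8: arr=1 -> substrate=2 bound=2 product=7
t=9: arr=0 -> substrate=1 bound=2 product=8
t=10: arr=2 -> substrate=2 bound=2 product=9
t=11: arr=0 -> substrate=1 bound=2 product=10

Answer: 10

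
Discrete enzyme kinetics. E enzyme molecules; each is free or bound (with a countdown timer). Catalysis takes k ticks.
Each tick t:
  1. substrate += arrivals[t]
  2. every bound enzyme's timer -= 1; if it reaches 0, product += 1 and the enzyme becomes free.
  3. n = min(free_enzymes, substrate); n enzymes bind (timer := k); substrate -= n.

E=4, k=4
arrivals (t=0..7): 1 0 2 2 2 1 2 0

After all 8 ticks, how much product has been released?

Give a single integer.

t=0: arr=1 -> substrate=0 bound=1 product=0
t=1: arr=0 -> substrate=0 bound=1 product=0
t=2: arr=2 -> substrate=0 bound=3 product=0
t=3: arr=2 -> substrate=1 bound=4 product=0
t=4: arr=2 -> substrate=2 bound=4 product=1
t=5: arr=1 -> substrate=3 bound=4 product=1
t=6: arr=2 -> substrate=3 bound=4 product=3
t=7: arr=0 -> substrate=2 bound=4 product=4

Answer: 4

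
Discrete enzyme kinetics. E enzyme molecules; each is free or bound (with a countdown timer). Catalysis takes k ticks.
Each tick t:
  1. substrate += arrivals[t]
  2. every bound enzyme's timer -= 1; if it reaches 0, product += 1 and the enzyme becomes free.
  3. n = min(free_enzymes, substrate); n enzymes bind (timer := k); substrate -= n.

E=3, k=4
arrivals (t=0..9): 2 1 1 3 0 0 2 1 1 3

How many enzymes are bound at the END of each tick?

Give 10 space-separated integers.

t=0: arr=2 -> substrate=0 bound=2 product=0
t=1: arr=1 -> substrate=0 bound=3 product=0
t=2: arr=1 -> substrate=1 bound=3 product=0
t=3: arr=3 -> substrate=4 bound=3 product=0
t=4: arr=0 -> substrate=2 bound=3 product=2
t=5: arr=0 -> substrate=1 bound=3 product=3
t=6: arr=2 -> substrate=3 bound=3 product=3
t=7: arr=1 -> substrate=4 bound=3 product=3
t=8: arr=1 -> substrate=3 bound=3 product=5
t=9: arr=3 -> substrate=5 bound=3 product=6

Answer: 2 3 3 3 3 3 3 3 3 3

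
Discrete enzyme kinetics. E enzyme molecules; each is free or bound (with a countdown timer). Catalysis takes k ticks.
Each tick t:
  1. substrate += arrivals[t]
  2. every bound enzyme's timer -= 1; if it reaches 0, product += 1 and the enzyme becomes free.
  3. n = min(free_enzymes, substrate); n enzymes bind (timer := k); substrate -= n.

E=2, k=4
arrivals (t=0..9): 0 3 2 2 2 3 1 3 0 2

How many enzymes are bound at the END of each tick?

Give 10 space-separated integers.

t=0: arr=0 -> substrate=0 bound=0 product=0
t=1: arr=3 -> substrate=1 bound=2 product=0
t=2: arr=2 -> substrate=3 bound=2 product=0
t=3: arr=2 -> substrate=5 bound=2 product=0
t=4: arr=2 -> substrate=7 bound=2 product=0
t=5: arr=3 -> substrate=8 bound=2 product=2
t=6: arr=1 -> substrate=9 bound=2 product=2
t=7: arr=3 -> substrate=12 bound=2 product=2
t=8: arr=0 -> substrate=12 bound=2 product=2
t=9: arr=2 -> substrate=12 bound=2 product=4

Answer: 0 2 2 2 2 2 2 2 2 2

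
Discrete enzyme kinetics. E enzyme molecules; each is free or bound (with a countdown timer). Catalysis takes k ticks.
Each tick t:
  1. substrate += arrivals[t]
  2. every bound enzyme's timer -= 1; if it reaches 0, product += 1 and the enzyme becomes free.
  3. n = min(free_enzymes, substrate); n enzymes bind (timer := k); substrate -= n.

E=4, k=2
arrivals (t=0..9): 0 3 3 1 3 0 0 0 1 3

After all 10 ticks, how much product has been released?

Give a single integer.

Answer: 10

Derivation:
t=0: arr=0 -> substrate=0 bound=0 product=0
t=1: arr=3 -> substrate=0 bound=3 product=0
t=2: arr=3 -> substrate=2 bound=4 product=0
t=3: arr=1 -> substrate=0 bound=4 product=3
t=4: arr=3 -> substrate=2 bound=4 product=4
t=5: arr=0 -> substrate=0 bound=3 product=7
t=6: arr=0 -> substrate=0 bound=2 product=8
t=7: arr=0 -> substrate=0 bound=0 product=10
t=8: arr=1 -> substrate=0 bound=1 product=10
t=9: arr=3 -> substrate=0 bound=4 product=10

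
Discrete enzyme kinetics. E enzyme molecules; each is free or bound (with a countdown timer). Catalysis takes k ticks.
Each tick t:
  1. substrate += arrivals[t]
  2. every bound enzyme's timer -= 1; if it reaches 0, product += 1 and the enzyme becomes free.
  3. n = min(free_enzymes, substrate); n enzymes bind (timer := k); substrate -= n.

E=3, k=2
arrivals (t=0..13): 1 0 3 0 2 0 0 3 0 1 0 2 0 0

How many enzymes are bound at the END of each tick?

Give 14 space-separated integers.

Answer: 1 1 3 3 2 2 0 3 3 1 1 2 2 0

Derivation:
t=0: arr=1 -> substrate=0 bound=1 product=0
t=1: arr=0 -> substrate=0 bound=1 product=0
t=2: arr=3 -> substrate=0 bound=3 product=1
t=3: arr=0 -> substrate=0 bound=3 product=1
t=4: arr=2 -> substrate=0 bound=2 product=4
t=5: arr=0 -> substrate=0 bound=2 product=4
t=6: arr=0 -> substrate=0 bound=0 product=6
t=7: arr=3 -> substrate=0 bound=3 product=6
t=8: arr=0 -> substrate=0 bound=3 product=6
t=9: arr=1 -> substrate=0 bound=1 product=9
t=10: arr=0 -> substrate=0 bound=1 product=9
t=11: arr=2 -> substrate=0 bound=2 product=10
t=12: arr=0 -> substrate=0 bound=2 product=10
t=13: arr=0 -> substrate=0 bound=0 product=12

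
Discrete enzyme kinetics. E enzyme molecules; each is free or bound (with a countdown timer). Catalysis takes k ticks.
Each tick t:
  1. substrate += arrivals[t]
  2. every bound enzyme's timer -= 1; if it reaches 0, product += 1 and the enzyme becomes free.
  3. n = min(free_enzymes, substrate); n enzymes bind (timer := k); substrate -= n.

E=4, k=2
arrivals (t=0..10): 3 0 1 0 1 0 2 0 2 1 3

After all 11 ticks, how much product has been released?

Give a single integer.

Answer: 9

Derivation:
t=0: arr=3 -> substrate=0 bound=3 product=0
t=1: arr=0 -> substrate=0 bound=3 product=0
t=2: arr=1 -> substrate=0 bound=1 product=3
t=3: arr=0 -> substrate=0 bound=1 product=3
t=4: arr=1 -> substrate=0 bound=1 product=4
t=5: arr=0 -> substrate=0 bound=1 product=4
t=6: arr=2 -> substrate=0 bound=2 product=5
t=7: arr=0 -> substrate=0 bound=2 product=5
t=8: arr=2 -> substrate=0 bound=2 product=7
t=9: arr=1 -> substrate=0 bound=3 product=7
t=10: arr=3 -> substrate=0 bound=4 product=9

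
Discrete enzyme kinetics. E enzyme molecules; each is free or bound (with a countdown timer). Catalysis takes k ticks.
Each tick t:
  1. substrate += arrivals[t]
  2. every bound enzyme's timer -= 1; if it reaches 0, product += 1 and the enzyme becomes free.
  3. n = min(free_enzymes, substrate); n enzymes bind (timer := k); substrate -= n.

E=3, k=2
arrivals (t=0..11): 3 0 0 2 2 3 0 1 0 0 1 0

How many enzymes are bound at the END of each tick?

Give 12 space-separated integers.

t=0: arr=3 -> substrate=0 bound=3 product=0
t=1: arr=0 -> substrate=0 bound=3 product=0
t=2: arr=0 -> substrate=0 bound=0 product=3
t=3: arr=2 -> substrate=0 bound=2 product=3
t=4: arr=2 -> substrate=1 bound=3 product=3
t=5: arr=3 -> substrate=2 bound=3 product=5
t=6: arr=0 -> substrate=1 bound=3 product=6
t=7: arr=1 -> substrate=0 bound=3 product=8
t=8: arr=0 -> substrate=0 bound=2 product=9
t=9: arr=0 -> substrate=0 bound=0 product=11
t=10: arr=1 -> substrate=0 bound=1 product=11
t=11: arr=0 -> substrate=0 bound=1 product=11

Answer: 3 3 0 2 3 3 3 3 2 0 1 1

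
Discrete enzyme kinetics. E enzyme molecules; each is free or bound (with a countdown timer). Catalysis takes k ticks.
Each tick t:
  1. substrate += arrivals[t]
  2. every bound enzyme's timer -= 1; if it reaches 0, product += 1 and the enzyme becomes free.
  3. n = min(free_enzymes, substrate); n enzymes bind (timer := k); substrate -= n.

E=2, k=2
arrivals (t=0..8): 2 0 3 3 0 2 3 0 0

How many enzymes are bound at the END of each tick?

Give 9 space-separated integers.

t=0: arr=2 -> substrate=0 bound=2 product=0
t=1: arr=0 -> substrate=0 bound=2 product=0
t=2: arr=3 -> substrate=1 bound=2 product=2
t=3: arr=3 -> substrate=4 bound=2 product=2
t=4: arr=0 -> substrate=2 bound=2 product=4
t=5: arr=2 -> substrate=4 bound=2 product=4
t=6: arr=3 -> substrate=5 bound=2 product=6
t=7: arr=0 -> substrate=5 bound=2 product=6
t=8: arr=0 -> substrate=3 bound=2 product=8

Answer: 2 2 2 2 2 2 2 2 2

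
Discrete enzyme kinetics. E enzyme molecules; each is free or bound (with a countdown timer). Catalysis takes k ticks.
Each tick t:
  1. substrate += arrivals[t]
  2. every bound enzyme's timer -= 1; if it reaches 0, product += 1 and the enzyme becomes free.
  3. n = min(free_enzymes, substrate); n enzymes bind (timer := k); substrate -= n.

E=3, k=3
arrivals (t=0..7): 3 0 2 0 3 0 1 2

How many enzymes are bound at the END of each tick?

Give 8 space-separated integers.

Answer: 3 3 3 2 3 3 3 3

Derivation:
t=0: arr=3 -> substrate=0 bound=3 product=0
t=1: arr=0 -> substrate=0 bound=3 product=0
t=2: arr=2 -> substrate=2 bound=3 product=0
t=3: arr=0 -> substrate=0 bound=2 product=3
t=4: arr=3 -> substrate=2 bound=3 product=3
t=5: arr=0 -> substrate=2 bound=3 product=3
t=6: arr=1 -> substrate=1 bound=3 product=5
t=7: arr=2 -> substrate=2 bound=3 product=6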